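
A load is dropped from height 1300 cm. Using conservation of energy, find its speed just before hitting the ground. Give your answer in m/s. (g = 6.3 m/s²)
Convert to SI: h = 13.0 m
mgh = ½mv² ⇒ v = √(2gh) = √(2·6.3·13.0) = 12.8 m/s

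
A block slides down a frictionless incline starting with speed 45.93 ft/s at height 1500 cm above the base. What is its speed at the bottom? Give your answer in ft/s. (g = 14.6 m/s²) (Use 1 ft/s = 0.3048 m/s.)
Convert to SI: v₀ = 13.9995 m/s, h = 15.0 m
½mv₀² + mgh = ½mv² ⇒ v = √(v₀² + 2gh) = √(13.9995² + 2·14.6·15.0) = 25.1791 m/s = 82.61 ft/s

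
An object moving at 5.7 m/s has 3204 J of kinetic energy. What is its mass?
m = 2·KE/v² = 2·3204/(5.7)² = 197.2 kg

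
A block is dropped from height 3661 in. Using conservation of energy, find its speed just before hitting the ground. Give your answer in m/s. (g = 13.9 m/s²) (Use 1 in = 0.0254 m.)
Convert to SI: h = 92.9894 m
mgh = ½mv² ⇒ v = √(2gh) = √(2·13.9·92.9894) = 50.84 m/s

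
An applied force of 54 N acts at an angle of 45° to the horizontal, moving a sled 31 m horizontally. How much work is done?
W = F·d·cosθ = (54)(31)cos(45°) = 1184 J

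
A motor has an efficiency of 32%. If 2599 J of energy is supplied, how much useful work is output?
W_out = η·W_in = 0.32·2599 = 831.68 J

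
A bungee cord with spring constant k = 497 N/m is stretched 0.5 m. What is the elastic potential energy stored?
PE = ½kx² = ½(497)(0.5)² = 62.13 J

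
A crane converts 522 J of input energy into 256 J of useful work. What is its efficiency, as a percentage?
η = W_out/W_in = 256/522 = 49.04%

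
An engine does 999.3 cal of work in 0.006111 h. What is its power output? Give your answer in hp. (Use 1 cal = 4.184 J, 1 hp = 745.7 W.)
Convert to SI: W = 4181.07 J, t = 21.9996 s
P = W/t = 4181.07/21.9996 = 190.052 W = 0.2549 hp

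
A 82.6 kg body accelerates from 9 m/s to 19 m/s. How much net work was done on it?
W = ΔKE = ½m(v₂² − v₁²) = ½(82.6)(19² − 9²) = 11564.0 J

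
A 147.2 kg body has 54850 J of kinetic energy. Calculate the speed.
v = √(2·KE/m) = √(2·54850/147.2) = 27.3 m/s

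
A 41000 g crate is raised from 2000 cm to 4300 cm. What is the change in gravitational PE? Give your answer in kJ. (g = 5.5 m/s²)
Convert to SI: m = 41.0 kg, Δh = 23.0 m
ΔPE = mgΔh = (41.0)(5.5)(23.0) = 5186.5 J = 5.187 kJ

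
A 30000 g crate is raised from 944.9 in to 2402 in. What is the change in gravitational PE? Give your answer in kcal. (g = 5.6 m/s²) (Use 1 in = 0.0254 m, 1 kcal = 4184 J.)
Convert to SI: m = 30.0 kg, Δh = 37.0103 m
ΔPE = mgΔh = (30.0)(5.6)(37.0103) = 6217.74 J = 1.486 kcal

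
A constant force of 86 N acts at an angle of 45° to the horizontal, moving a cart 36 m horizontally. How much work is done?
W = F·d·cosθ = (86)(36)cos(45°) = 2189 J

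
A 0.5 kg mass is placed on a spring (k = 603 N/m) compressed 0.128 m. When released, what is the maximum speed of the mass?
½kx² = ½mv² ⇒ v = x√(k/m) = (0.128)√(603/0.5) = 4.445 m/s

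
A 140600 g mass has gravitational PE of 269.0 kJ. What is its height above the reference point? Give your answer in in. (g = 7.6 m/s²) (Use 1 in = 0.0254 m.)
Convert to SI: m = 140.6 kg, PE = 269000 J
h = PE/(mg) = 269000/(140.6·7.6) = 251.741 m = 9911 in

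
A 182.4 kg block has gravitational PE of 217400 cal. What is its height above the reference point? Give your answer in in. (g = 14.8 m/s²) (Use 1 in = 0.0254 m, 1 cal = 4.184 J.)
Convert to SI: m = 182.4 kg, PE = 909602 J
h = PE/(mg) = 909602/(182.4·14.8) = 336.949 m = 13270 in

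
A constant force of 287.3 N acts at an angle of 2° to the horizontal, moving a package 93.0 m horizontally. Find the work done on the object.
W = F·d·cosθ = (287.3)(93.0)cos(2°) = 26700 J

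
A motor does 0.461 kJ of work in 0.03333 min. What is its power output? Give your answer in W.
Convert to SI: W = 461.0 J, t = 1.9998 s
P = W/t = 461.0/1.9998 = 230.5 W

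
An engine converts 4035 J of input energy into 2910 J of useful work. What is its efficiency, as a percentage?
η = W_out/W_in = 2910/4035 = 72.12%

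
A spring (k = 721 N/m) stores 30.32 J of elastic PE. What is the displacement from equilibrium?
x = √(2·PE/k) = √(2·30.32/721) = 0.29 m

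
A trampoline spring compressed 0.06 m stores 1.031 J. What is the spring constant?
k = 2·PE/x² = 2·1.031/(0.06)² = 572.8 N/m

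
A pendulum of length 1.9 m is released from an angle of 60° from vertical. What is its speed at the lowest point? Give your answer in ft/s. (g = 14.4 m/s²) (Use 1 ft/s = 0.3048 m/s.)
h = L(1 − cosθ) = 1.9(1 − cos60°) = 0.95 m
v = √(2gh) = √(2·14.4·0.95) = 5.23068 m/s = 17.16 ft/s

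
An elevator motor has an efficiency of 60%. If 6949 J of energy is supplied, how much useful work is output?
W_out = η·W_in = 0.6·6949 = 4169.4 J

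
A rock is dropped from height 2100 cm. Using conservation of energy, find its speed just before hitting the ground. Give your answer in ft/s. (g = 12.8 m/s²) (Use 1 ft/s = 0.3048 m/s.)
Convert to SI: h = 21.0 m
mgh = ½mv² ⇒ v = √(2gh) = √(2·12.8·21.0) = 23.1862 m/s = 76.07 ft/s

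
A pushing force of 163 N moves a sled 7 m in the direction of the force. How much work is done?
W = F·d = (163)(7) = 1141 J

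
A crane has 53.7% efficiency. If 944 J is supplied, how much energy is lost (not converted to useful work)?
W_lost = W_in(1 − η) = 944·(1 − 0.537) = 437.1 J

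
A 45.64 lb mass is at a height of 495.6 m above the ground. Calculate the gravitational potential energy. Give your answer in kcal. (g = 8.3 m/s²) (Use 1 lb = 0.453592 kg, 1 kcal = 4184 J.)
Convert to SI: m = 20.7019 kg, h = 495.6 m
PE = mgh = (20.7019)(8.3)(495.6) = 85157.0 J = 20.35 kcal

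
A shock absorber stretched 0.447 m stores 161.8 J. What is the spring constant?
k = 2·PE/x² = 2·161.8/(0.447)² = 1620 N/m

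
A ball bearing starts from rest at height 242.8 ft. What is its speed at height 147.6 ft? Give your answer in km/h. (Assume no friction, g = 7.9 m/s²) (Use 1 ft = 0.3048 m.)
Convert to SI: h₁−h₂ = 29.017 m
mgh₁ = mgh₂ + ½mv² ⇒ v = √(2g(h₁−h₂)) = √(2·7.9·29.017) = 21.4119 m/s = 77.08 km/h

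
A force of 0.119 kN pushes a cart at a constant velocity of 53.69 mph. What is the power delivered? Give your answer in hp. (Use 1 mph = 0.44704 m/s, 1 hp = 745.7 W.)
Convert to SI: F = 119.0 N, v = 24.0016 m/s
P = Fv = (119.0)(24.0016) = 2856.19 W = 3.83 hp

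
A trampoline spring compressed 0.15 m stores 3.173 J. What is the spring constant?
k = 2·PE/x² = 2·3.173/(0.15)² = 282.0 N/m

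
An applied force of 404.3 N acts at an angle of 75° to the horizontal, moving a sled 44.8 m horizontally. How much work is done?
W = F·d·cosθ = (404.3)(44.8)cos(75°) = 4688 J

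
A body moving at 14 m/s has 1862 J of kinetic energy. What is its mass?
m = 2·KE/v² = 2·1862/(14)² = 19.0 kg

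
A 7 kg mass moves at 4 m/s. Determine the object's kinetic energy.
KE = ½mv² = ½(7)(4)² = 56.0 J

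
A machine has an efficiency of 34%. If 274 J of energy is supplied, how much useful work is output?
W_out = η·W_in = 0.34·274 = 93.16 J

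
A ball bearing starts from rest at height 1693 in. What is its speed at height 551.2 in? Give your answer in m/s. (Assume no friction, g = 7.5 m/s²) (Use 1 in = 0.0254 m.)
Convert to SI: h₁−h₂ = 29.0017 m
mgh₁ = mgh₂ + ½mv² ⇒ v = √(2g(h₁−h₂)) = √(2·7.5·29.0017) = 20.86 m/s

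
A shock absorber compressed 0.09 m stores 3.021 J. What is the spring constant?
k = 2·PE/x² = 2·3.021/(0.09)² = 745.9 N/m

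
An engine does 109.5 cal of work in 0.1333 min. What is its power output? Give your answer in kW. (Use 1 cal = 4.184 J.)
Convert to SI: W = 458.148 J, t = 7.998 s
P = W/t = 458.148/7.998 = 57.2828 W = 0.05728 kW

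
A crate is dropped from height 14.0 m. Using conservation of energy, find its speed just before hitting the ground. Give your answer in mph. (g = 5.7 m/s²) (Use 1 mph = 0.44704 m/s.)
mgh = ½mv² ⇒ v = √(2gh) = √(2·5.7·14.0) = 12.6333 m/s = 28.26 mph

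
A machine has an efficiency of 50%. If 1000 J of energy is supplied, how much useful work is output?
W_out = η·W_in = 0.5·1000 = 500.0 J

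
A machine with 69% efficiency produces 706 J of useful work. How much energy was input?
W_in = W_out/η = 706/0.69 = 1023 J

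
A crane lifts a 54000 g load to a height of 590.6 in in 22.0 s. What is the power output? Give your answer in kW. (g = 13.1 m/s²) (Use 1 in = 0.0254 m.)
Convert to SI: m = 54.0 kg, h = 15.0012 m, t = 22.0 s
P = mgh/t = (54.0)(13.1)(15.0012)/22.0 = 482.358 W = 0.4824 kW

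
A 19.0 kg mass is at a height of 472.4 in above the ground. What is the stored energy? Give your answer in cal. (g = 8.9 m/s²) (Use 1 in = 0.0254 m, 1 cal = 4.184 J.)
Convert to SI: m = 19.0 kg, h = 11.999 m
PE = mgh = (19.0)(8.9)(11.999) = 2029.02 J = 484.9 cal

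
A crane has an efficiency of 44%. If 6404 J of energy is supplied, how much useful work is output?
W_out = η·W_in = 0.44·6404 = 2817.76 J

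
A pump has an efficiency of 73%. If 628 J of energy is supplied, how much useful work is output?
W_out = η·W_in = 0.73·628 = 458.44 J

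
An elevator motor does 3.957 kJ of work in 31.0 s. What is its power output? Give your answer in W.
Convert to SI: W = 3957.0 J, t = 31.0 s
P = W/t = 3957.0/31.0 = 127.6 W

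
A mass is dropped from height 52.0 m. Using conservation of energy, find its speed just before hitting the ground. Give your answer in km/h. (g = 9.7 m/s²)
mgh = ½mv² ⇒ v = √(2gh) = √(2·9.7·52.0) = 31.7616 m/s = 114.3 km/h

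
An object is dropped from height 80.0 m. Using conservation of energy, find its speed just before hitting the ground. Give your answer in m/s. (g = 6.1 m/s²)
mgh = ½mv² ⇒ v = √(2gh) = √(2·6.1·80.0) = 31.24 m/s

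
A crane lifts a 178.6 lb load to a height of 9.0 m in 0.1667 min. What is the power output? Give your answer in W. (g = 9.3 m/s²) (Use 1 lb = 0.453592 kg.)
Convert to SI: m = 81.0115 kg, h = 9.0 m, t = 10.002 s
P = mgh/t = (81.0115)(9.3)(9.0)/10.002 = 677.9 W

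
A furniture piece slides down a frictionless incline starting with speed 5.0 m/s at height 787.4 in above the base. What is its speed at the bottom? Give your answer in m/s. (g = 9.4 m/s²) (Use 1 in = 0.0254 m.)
Convert to SI: v₀ = 5.0 m/s, h = 20.0 m
½mv₀² + mgh = ½mv² ⇒ v = √(v₀² + 2gh) = √(5.0² + 2·9.4·20.0) = 20.02 m/s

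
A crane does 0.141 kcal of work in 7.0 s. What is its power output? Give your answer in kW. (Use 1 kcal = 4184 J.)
Convert to SI: W = 589.944 J, t = 7.0 s
P = W/t = 589.944/7.0 = 84.2777 W = 0.08428 kW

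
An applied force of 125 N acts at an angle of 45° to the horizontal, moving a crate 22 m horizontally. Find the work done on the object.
W = F·d·cosθ = (125)(22)cos(45°) = 1945 J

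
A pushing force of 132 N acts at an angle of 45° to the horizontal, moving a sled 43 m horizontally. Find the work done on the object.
W = F·d·cosθ = (132)(43)cos(45°) = 4014 J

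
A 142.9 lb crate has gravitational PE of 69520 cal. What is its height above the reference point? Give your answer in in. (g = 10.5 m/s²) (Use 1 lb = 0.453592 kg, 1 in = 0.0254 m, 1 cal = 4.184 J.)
Convert to SI: m = 64.8183 kg, PE = 290872 J
h = PE/(mg) = 290872/(64.8183·10.5) = 427.38 m = 16830 in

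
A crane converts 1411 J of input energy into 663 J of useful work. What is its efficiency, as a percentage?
η = W_out/W_in = 663/1411 = 46.99%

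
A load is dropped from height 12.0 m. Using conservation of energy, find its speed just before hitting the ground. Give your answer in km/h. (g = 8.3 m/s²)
mgh = ½mv² ⇒ v = √(2gh) = √(2·8.3·12.0) = 14.1138 m/s = 50.81 km/h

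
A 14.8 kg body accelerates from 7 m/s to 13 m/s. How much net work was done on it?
W = ΔKE = ½m(v₂² − v₁²) = ½(14.8)(13² − 7²) = 888.0 J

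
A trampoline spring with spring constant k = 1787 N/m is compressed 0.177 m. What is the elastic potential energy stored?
PE = ½kx² = ½(1787)(0.177)² = 27.99 J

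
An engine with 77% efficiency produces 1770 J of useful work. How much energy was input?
W_in = W_out/η = 1770/0.77 = 2299 J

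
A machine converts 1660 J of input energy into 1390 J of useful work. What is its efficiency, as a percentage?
η = W_out/W_in = 1390/1660 = 83.73%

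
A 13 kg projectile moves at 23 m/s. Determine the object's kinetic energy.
KE = ½mv² = ½(13)(23)² = 3438.5 J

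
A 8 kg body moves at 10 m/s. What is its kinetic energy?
KE = ½mv² = ½(8)(10)² = 400.0 J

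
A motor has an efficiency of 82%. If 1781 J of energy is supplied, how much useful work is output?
W_out = η·W_in = 0.82·1781 = 1460.42 J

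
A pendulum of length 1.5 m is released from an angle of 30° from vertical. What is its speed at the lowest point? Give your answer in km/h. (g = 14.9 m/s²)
h = L(1 − cosθ) = 1.5(1 − cos30°) = 0.200962 m
v = √(2gh) = √(2·14.9·0.200962) = 2.44717 m/s = 8.81 km/h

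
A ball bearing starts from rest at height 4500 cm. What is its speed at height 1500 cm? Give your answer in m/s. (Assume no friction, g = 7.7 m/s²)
Convert to SI: h₁−h₂ = 30.0 m
mgh₁ = mgh₂ + ½mv² ⇒ v = √(2g(h₁−h₂)) = √(2·7.7·30.0) = 21.49 m/s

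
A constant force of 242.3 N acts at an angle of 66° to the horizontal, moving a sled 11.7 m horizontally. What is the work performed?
W = F·d·cosθ = (242.3)(11.7)cos(66°) = 1153 J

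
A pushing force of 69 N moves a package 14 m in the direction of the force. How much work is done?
W = F·d = (69)(14) = 966.0 J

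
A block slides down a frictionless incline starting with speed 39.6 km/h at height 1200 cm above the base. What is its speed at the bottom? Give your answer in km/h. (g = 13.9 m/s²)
Convert to SI: v₀ = 11.0 m/s, h = 12.0 m
½mv₀² + mgh = ½mv² ⇒ v = √(v₀² + 2gh) = √(11.0² + 2·13.9·12.0) = 21.3214 m/s = 76.76 km/h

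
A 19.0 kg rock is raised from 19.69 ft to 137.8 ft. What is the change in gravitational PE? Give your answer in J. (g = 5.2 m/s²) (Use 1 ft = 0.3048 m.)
Convert to SI: m = 19.0 kg, Δh = 35.9999 m
ΔPE = mgΔh = (19.0)(5.2)(35.9999) = 3557 J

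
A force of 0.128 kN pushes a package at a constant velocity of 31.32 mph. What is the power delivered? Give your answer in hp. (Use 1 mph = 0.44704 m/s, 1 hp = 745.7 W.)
Convert to SI: F = 128.0 N, v = 14.0013 m/s
P = Fv = (128.0)(14.0013) = 1792.17 W = 2.403 hp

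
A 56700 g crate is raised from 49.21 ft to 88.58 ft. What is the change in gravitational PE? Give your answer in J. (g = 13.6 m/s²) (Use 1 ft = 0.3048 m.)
Convert to SI: m = 56.7 kg, Δh = 12.0 m
ΔPE = mgΔh = (56.7)(13.6)(12.0) = 9253 J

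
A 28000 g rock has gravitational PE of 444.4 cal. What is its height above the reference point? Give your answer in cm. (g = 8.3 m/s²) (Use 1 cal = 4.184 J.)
Convert to SI: m = 28.0 kg, PE = 1859.37 J
h = PE/(mg) = 1859.37/(28.0·8.3) = 8.00073 m = 800.1 cm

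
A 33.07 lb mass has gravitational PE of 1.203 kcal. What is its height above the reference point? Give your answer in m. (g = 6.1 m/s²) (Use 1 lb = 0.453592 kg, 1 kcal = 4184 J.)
Convert to SI: m = 15.0003 kg, PE = 5033.35 J
h = PE/(mg) = 5033.35/(15.0003·6.1) = 55.01 m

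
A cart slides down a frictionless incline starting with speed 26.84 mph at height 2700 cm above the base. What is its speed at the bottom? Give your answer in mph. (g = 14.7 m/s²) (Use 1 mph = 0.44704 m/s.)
Convert to SI: v₀ = 11.9986 m/s, h = 27.0 m
½mv₀² + mgh = ½mv² ⇒ v = √(v₀² + 2gh) = √(11.9986² + 2·14.7·27.0) = 30.623 m/s = 68.5 mph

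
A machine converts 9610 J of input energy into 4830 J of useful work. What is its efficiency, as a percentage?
η = W_out/W_in = 4830/9610 = 50.26%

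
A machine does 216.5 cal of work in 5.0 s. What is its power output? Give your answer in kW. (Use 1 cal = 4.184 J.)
Convert to SI: W = 905.836 J, t = 5.0 s
P = W/t = 905.836/5.0 = 181.167 W = 0.1812 kW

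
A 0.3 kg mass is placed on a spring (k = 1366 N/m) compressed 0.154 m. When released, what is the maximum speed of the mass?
½kx² = ½mv² ⇒ v = x√(k/m) = (0.154)√(1366/0.3) = 10.39 m/s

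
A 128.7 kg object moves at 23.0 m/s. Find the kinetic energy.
KE = ½mv² = ½(128.7)(23.0)² = 34040 J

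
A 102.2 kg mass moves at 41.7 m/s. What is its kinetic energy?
KE = ½mv² = ½(102.2)(41.7)² = 88860 J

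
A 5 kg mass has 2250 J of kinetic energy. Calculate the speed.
v = √(2·KE/m) = √(2·2250/5) = 30.0 m/s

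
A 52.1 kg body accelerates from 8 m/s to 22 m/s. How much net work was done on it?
W = ΔKE = ½m(v₂² − v₁²) = ½(52.1)(22² − 8²) = 10941.0 J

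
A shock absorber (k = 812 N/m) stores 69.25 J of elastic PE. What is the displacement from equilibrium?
x = √(2·PE/k) = √(2·69.25/812) = 0.413 m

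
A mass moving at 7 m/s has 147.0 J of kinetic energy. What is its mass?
m = 2·KE/v² = 2·147.0/(7)² = 6.0 kg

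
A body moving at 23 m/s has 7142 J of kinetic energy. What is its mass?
m = 2·KE/v² = 2·7142/(23)² = 27.0 kg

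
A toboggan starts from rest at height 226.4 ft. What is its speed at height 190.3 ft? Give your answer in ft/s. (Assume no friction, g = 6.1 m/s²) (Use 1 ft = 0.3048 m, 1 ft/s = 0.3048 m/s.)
Convert to SI: h₁−h₂ = 11.0033 m
mgh₁ = mgh₂ + ½mv² ⇒ v = √(2g(h₁−h₂)) = √(2·6.1·11.0033) = 11.5862 m/s = 38.01 ft/s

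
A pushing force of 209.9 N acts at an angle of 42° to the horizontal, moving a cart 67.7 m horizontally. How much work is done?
W = F·d·cosθ = (209.9)(67.7)cos(42°) = 10560 J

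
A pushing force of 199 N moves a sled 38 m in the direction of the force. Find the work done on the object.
W = F·d = (199)(38) = 7562 J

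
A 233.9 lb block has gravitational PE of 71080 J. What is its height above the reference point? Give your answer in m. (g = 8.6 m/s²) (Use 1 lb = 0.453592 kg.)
Convert to SI: m = 106.095 kg, PE = 71080.0 J
h = PE/(mg) = 71080.0/(106.095·8.6) = 77.9 m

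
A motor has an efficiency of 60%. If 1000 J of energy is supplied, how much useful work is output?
W_out = η·W_in = 0.6·1000 = 600.0 J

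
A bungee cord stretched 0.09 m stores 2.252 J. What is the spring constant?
k = 2·PE/x² = 2·2.252/(0.09)² = 556.0 N/m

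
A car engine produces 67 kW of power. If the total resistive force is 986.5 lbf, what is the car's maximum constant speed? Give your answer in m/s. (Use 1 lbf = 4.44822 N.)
Convert to SI: F = 4388.17 N
P = Fv ⇒ v = P/F = 67000 W/4388.17 N = 15.27 m/s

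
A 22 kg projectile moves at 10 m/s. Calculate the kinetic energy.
KE = ½mv² = ½(22)(10)² = 1100.0 J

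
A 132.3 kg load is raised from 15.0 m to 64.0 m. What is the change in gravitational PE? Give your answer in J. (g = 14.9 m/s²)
ΔPE = mgΔh = (132.3)(14.9)(49.0) = 96590 J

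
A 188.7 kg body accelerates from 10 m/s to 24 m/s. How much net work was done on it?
W = ΔKE = ½m(v₂² − v₁²) = ½(188.7)(24² − 10²) = 44910.6 J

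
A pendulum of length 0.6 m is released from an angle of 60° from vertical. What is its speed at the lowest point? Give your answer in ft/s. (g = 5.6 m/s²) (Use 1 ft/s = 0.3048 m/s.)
h = L(1 − cosθ) = 0.6(1 − cos60°) = 0.3 m
v = √(2gh) = √(2·5.6·0.3) = 1.83303 m/s = 6.014 ft/s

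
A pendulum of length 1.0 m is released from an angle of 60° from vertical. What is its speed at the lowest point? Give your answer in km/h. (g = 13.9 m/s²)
h = L(1 − cosθ) = 1.0(1 − cos60°) = 0.5 m
v = √(2gh) = √(2·13.9·0.5) = 3.72827 m/s = 13.42 km/h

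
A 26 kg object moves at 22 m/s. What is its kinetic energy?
KE = ½mv² = ½(26)(22)² = 6292.0 J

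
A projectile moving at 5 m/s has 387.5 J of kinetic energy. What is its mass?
m = 2·KE/v² = 2·387.5/(5)² = 31.0 kg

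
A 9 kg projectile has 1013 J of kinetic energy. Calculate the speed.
v = √(2·KE/m) = √(2·1013/9) = 15.0 m/s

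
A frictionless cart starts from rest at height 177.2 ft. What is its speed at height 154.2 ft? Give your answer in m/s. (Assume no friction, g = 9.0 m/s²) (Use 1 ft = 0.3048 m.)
Convert to SI: h₁−h₂ = 7.0104 m
mgh₁ = mgh₂ + ½mv² ⇒ v = √(2g(h₁−h₂)) = √(2·9.0·7.0104) = 11.23 m/s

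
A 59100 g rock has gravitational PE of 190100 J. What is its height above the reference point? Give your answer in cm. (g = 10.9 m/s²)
Convert to SI: m = 59.1 kg, PE = 190100 J
h = PE/(mg) = 190100/(59.1·10.9) = 295.099 m = 29510 cm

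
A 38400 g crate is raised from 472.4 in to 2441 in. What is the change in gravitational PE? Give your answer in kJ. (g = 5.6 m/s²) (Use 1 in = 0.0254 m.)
Convert to SI: m = 38.4 kg, Δh = 50.0024 m
ΔPE = mgΔh = (38.4)(5.6)(50.0024) = 10752.5 J = 10.75 kJ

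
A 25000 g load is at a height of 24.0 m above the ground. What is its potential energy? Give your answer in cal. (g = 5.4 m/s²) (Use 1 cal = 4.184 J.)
Convert to SI: m = 25.0 kg, h = 24.0 m
PE = mgh = (25.0)(5.4)(24.0) = 3240.0 J = 774.4 cal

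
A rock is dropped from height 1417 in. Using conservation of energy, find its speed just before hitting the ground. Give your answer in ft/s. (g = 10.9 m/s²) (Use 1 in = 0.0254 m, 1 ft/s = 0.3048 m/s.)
Convert to SI: h = 35.9918 m
mgh = ½mv² ⇒ v = √(2gh) = √(2·10.9·35.9918) = 28.0111 m/s = 91.9 ft/s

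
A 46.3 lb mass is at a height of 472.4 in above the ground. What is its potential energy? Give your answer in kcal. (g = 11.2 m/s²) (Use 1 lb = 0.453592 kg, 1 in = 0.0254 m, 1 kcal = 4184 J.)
Convert to SI: m = 21.0013 kg, h = 11.999 m
PE = mgh = (21.0013)(11.2)(11.999) = 2822.33 J = 0.6746 kcal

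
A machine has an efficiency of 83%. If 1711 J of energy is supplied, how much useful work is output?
W_out = η·W_in = 0.83·1711 = 1420.13 J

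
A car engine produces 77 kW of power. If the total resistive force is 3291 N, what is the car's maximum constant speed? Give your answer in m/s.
P = Fv ⇒ v = P/F = 77000 W/3291.0 N = 23.4 m/s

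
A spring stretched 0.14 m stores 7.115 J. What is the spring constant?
k = 2·PE/x² = 2·7.115/(0.14)² = 726.0 N/m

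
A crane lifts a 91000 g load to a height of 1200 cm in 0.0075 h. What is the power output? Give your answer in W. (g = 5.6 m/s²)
Convert to SI: m = 91.0 kg, h = 12.0 m, t = 27.0 s
P = mgh/t = (91.0)(5.6)(12.0)/27.0 = 226.5 W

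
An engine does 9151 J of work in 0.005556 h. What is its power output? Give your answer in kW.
Convert to SI: W = 9151.0 J, t = 20.0016 s
P = W/t = 9151.0/20.0016 = 457.513 W = 0.4575 kW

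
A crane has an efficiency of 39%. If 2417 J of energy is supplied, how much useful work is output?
W_out = η·W_in = 0.39·2417 = 942.63 J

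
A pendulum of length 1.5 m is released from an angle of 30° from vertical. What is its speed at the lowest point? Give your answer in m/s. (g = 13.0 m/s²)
h = L(1 − cosθ) = 1.5(1 − cos30°) = 0.200962 m
v = √(2gh) = √(2·13.0·0.200962) = 2.286 m/s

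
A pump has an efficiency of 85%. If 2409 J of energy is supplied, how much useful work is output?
W_out = η·W_in = 0.85·2409 = 2047.65 J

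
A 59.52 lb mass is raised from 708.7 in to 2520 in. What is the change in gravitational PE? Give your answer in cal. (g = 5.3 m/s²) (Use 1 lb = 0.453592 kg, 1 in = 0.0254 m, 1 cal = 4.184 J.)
Convert to SI: m = 26.9978 kg, Δh = 46.007 m
ΔPE = mgΔh = (26.9978)(5.3)(46.007) = 6583.07 J = 1573 cal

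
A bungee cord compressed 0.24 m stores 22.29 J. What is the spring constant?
k = 2·PE/x² = 2·22.29/(0.24)² = 774.0 N/m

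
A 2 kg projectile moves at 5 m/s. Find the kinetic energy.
KE = ½mv² = ½(2)(5)² = 25.0 J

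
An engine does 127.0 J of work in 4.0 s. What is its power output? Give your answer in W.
P = W/t = 127.0/4.0 = 31.75 W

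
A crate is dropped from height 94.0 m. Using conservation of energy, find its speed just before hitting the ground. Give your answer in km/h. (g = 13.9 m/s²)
mgh = ½mv² ⇒ v = √(2gh) = √(2·13.9·94.0) = 51.1195 m/s = 184.0 km/h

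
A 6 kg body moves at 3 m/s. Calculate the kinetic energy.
KE = ½mv² = ½(6)(3)² = 27.0 J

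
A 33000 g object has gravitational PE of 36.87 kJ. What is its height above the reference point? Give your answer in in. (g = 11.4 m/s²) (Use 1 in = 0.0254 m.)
Convert to SI: m = 33.0 kg, PE = 36870.0 J
h = PE/(mg) = 36870.0/(33.0·11.4) = 98.0064 m = 3859 in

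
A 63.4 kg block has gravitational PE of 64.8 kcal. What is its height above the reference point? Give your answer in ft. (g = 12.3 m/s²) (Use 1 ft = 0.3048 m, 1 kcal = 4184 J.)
Convert to SI: m = 63.4 kg, PE = 271123 J
h = PE/(mg) = 271123/(63.4·12.3) = 347.674 m = 1141 ft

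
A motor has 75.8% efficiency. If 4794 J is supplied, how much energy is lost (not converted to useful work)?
W_lost = W_in(1 − η) = 4794·(1 − 0.758) = 1160 J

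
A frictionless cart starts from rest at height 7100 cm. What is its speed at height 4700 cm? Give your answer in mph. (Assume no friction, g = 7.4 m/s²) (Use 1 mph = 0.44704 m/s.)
Convert to SI: h₁−h₂ = 24.0 m
mgh₁ = mgh₂ + ½mv² ⇒ v = √(2g(h₁−h₂)) = √(2·7.4·24.0) = 18.8468 m/s = 42.16 mph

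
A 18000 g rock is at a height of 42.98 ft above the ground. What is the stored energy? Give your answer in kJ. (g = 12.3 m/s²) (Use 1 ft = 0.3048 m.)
Convert to SI: m = 18.0 kg, h = 13.1003 m
PE = mgh = (18.0)(12.3)(13.1003) = 2900.41 J = 2.9 kJ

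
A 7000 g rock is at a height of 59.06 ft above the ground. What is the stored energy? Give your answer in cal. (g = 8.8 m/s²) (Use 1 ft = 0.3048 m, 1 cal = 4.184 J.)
Convert to SI: m = 7.0 kg, h = 18.0015 m
PE = mgh = (7.0)(8.8)(18.0015) = 1108.89 J = 265.0 cal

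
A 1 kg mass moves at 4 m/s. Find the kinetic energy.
KE = ½mv² = ½(1)(4)² = 8.0 J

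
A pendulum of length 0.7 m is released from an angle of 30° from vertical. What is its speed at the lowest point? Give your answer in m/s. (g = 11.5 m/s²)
h = L(1 − cosθ) = 0.7(1 − cos30°) = 0.0937822 m
v = √(2gh) = √(2·11.5·0.0937822) = 1.469 m/s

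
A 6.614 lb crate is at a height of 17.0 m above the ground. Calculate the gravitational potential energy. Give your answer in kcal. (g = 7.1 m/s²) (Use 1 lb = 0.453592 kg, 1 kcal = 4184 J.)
Convert to SI: m = 3.00006 kg, h = 17.0 m
PE = mgh = (3.00006)(7.1)(17.0) = 362.107 J = 0.08655 kcal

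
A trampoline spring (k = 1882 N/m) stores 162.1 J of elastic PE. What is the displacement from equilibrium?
x = √(2·PE/k) = √(2·162.1/1882) = 0.415 m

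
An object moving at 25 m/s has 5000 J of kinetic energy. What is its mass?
m = 2·KE/v² = 2·5000/(25)² = 16.0 kg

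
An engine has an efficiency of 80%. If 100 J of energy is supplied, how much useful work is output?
W_out = η·W_in = 0.8·100 = 80.0 J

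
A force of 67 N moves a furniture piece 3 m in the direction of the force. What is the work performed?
W = F·d = (67)(3) = 201.0 J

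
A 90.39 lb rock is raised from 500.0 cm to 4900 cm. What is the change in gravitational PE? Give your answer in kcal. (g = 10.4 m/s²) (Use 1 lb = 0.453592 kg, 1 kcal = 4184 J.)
Convert to SI: m = 41.0002 kg, Δh = 44.0 m
ΔPE = mgΔh = (41.0002)(10.4)(44.0) = 18761.7 J = 4.484 kcal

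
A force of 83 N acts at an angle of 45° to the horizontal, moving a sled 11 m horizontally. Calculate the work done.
W = F·d·cosθ = (83)(11)cos(45°) = 645.6 J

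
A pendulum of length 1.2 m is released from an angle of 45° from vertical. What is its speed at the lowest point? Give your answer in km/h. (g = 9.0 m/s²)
h = L(1 − cosθ) = 1.2(1 − cos45°) = 0.351472 m
v = √(2gh) = √(2·9.0·0.351472) = 2.51525 m/s = 9.055 km/h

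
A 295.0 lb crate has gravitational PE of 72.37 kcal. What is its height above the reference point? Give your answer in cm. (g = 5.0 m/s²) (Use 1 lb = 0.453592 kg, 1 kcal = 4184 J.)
Convert to SI: m = 133.81 kg, PE = 302796 J
h = PE/(mg) = 302796/(133.81·5.0) = 452.577 m = 45260 cm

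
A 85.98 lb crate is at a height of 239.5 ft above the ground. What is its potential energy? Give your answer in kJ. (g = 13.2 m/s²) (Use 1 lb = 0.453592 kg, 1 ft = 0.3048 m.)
Convert to SI: m = 38.9998 kg, h = 72.9996 m
PE = mgh = (38.9998)(13.2)(72.9996) = 37580.0 J = 37.58 kJ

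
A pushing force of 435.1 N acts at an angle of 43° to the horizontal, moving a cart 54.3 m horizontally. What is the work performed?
W = F·d·cosθ = (435.1)(54.3)cos(43°) = 17280 J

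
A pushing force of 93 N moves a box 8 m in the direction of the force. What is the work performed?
W = F·d = (93)(8) = 744.0 J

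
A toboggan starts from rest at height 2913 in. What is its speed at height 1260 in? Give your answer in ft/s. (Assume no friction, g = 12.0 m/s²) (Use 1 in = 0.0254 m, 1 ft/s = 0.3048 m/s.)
Convert to SI: h₁−h₂ = 41.9862 m
mgh₁ = mgh₂ + ½mv² ⇒ v = √(2g(h₁−h₂)) = √(2·12.0·41.9862) = 31.7438 m/s = 104.1 ft/s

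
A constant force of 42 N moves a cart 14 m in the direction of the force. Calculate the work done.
W = F·d = (42)(14) = 588.0 J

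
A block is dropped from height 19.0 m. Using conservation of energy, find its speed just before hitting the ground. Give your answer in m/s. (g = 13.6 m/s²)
mgh = ½mv² ⇒ v = √(2gh) = √(2·13.6·19.0) = 22.73 m/s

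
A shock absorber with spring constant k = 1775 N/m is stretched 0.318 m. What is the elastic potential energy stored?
PE = ½kx² = ½(1775)(0.318)² = 89.75 J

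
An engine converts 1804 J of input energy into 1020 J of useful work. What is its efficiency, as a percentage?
η = W_out/W_in = 1020/1804 = 56.54%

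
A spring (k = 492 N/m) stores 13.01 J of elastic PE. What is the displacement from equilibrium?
x = √(2·PE/k) = √(2·13.01/492) = 0.23 m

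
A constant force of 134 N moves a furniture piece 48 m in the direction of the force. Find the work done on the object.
W = F·d = (134)(48) = 6432 J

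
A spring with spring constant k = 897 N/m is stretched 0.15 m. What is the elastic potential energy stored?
PE = ½kx² = ½(897)(0.15)² = 10.09 J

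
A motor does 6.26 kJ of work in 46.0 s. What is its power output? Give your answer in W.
Convert to SI: W = 6260.0 J, t = 46.0 s
P = W/t = 6260.0/46.0 = 136.1 W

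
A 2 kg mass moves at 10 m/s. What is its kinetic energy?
KE = ½mv² = ½(2)(10)² = 100.0 J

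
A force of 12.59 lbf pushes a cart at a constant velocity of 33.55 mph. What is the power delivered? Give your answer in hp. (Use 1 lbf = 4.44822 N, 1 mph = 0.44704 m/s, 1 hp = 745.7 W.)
Convert to SI: F = 56.0031 N, v = 14.9982 m/s
P = Fv = (56.0031)(14.9982) = 839.945 W = 1.126 hp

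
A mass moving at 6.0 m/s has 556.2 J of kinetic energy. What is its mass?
m = 2·KE/v² = 2·556.2/(6.0)² = 30.9 kg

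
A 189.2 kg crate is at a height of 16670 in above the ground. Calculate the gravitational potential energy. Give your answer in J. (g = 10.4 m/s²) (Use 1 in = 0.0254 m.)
Convert to SI: m = 189.2 kg, h = 423.418 m
PE = mgh = (189.2)(10.4)(423.418) = 833200 J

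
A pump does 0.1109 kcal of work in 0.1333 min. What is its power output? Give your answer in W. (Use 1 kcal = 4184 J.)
Convert to SI: W = 464.006 J, t = 7.998 s
P = W/t = 464.006/7.998 = 58.02 W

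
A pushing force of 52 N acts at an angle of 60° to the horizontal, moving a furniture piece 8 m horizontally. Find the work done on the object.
W = F·d·cosθ = (52)(8)cos(60°) = 208.0 J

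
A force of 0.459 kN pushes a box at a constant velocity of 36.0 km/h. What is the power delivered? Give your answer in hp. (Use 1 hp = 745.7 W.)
Convert to SI: F = 459.0 N, v = 10.0 m/s
P = Fv = (459.0)(10.0) = 4590.0 W = 6.155 hp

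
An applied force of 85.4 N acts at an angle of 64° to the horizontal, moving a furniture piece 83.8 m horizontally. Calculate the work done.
W = F·d·cosθ = (85.4)(83.8)cos(64°) = 3137 J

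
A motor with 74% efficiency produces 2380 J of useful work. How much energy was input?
W_in = W_out/η = 2380/0.74 = 3216 J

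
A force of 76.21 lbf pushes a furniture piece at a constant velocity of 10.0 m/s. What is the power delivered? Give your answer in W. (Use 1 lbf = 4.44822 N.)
Convert to SI: F = 338.999 N, v = 10.0 m/s
P = Fv = (338.999)(10.0) = 3390 W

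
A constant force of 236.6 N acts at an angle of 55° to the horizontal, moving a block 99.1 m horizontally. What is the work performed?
W = F·d·cosθ = (236.6)(99.1)cos(55°) = 13450 J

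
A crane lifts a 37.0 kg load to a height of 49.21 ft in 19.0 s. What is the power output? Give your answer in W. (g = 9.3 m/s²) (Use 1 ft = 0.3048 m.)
Convert to SI: m = 37.0 kg, h = 14.9992 m, t = 19.0 s
P = mgh/t = (37.0)(9.3)(14.9992)/19.0 = 271.6 W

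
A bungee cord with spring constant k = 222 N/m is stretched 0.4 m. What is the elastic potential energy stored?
PE = ½kx² = ½(222)(0.4)² = 17.76 J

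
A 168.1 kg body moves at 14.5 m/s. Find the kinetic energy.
KE = ½mv² = ½(168.1)(14.5)² = 17670 J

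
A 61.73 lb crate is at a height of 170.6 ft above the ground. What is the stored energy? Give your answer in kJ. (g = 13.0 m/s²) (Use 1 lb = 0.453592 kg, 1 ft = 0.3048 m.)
Convert to SI: m = 28.0002 kg, h = 51.9989 m
PE = mgh = (28.0002)(13.0)(51.9989) = 18927.8 J = 18.93 kJ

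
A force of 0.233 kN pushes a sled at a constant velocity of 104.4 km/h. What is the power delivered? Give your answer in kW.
Convert to SI: F = 233.0 N, v = 29.0 m/s
P = Fv = (233.0)(29.0) = 6757.0 W = 6.757 kW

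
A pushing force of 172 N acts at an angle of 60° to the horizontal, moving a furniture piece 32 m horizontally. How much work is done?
W = F·d·cosθ = (172)(32)cos(60°) = 2752 J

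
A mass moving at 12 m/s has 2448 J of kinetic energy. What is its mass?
m = 2·KE/v² = 2·2448/(12)² = 34.0 kg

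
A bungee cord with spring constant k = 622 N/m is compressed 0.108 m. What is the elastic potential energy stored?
PE = ½kx² = ½(622)(0.108)² = 3.628 J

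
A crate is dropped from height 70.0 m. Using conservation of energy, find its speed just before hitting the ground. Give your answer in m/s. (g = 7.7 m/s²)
mgh = ½mv² ⇒ v = √(2gh) = √(2·7.7·70.0) = 32.83 m/s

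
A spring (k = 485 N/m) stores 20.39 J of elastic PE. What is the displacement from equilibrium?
x = √(2·PE/k) = √(2·20.39/485) = 0.29 m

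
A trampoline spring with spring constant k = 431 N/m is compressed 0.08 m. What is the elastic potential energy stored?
PE = ½kx² = ½(431)(0.08)² = 1.379 J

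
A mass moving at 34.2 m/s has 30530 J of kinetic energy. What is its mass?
m = 2·KE/v² = 2·30530/(34.2)² = 52.2 kg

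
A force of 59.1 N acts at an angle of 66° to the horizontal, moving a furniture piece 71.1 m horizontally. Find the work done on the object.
W = F·d·cosθ = (59.1)(71.1)cos(66°) = 1709 J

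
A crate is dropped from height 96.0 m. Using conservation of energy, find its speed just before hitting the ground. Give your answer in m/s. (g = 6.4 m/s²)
mgh = ½mv² ⇒ v = √(2gh) = √(2·6.4·96.0) = 35.05 m/s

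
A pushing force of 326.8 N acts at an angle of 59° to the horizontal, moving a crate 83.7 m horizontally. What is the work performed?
W = F·d·cosθ = (326.8)(83.7)cos(59°) = 14090 J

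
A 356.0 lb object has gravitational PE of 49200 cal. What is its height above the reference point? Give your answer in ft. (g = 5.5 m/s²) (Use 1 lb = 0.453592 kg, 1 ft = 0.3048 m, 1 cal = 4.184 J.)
Convert to SI: m = 161.479 kg, PE = 205853 J
h = PE/(mg) = 205853/(161.479·5.5) = 231.781 m = 760.4 ft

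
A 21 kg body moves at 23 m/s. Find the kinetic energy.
KE = ½mv² = ½(21)(23)² = 5554.5 J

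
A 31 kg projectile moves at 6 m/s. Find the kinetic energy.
KE = ½mv² = ½(31)(6)² = 558.0 J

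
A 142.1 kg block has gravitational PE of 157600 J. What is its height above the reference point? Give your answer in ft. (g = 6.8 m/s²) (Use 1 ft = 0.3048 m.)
h = PE/(mg) = 157600/(142.1·6.8) = 163.1 m = 535.1 ft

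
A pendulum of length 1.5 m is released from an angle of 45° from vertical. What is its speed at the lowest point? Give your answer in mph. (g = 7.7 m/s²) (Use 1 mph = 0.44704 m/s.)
h = L(1 − cosθ) = 1.5(1 − cos45°) = 0.43934 m
v = √(2gh) = √(2·7.7·0.43934) = 2.60112 m/s = 5.819 mph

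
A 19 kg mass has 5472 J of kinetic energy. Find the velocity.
v = √(2·KE/m) = √(2·5472/19) = 24.0 m/s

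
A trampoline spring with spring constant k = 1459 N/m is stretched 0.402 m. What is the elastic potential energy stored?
PE = ½kx² = ½(1459)(0.402)² = 117.9 J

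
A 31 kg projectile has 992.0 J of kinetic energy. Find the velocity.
v = √(2·KE/m) = √(2·992.0/31) = 8.0 m/s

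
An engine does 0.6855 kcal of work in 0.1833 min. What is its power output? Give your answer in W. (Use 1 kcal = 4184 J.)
Convert to SI: W = 2868.13 J, t = 10.998 s
P = W/t = 2868.13/10.998 = 260.8 W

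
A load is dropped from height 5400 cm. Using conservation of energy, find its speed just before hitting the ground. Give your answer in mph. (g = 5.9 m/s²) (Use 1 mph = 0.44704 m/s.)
Convert to SI: h = 54.0 m
mgh = ½mv² ⇒ v = √(2gh) = √(2·5.9·54.0) = 25.2428 m/s = 56.47 mph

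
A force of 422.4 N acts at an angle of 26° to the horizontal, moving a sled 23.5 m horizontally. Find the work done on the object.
W = F·d·cosθ = (422.4)(23.5)cos(26°) = 8922 J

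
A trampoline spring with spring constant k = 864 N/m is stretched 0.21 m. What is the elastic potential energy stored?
PE = ½kx² = ½(864)(0.21)² = 19.05 J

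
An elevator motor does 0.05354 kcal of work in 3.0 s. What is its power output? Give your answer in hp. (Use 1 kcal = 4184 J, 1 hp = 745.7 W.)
Convert to SI: W = 224.011 J, t = 3.0 s
P = W/t = 224.011/3.0 = 74.6705 W = 0.1001 hp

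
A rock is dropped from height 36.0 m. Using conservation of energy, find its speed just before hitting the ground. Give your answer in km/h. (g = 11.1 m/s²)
mgh = ½mv² ⇒ v = √(2gh) = √(2·11.1·36.0) = 28.2701 m/s = 101.8 km/h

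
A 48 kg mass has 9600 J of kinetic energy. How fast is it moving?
v = √(2·KE/m) = √(2·9600/48) = 20.0 m/s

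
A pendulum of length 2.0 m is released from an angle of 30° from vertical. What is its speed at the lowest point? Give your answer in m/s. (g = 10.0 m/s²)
h = L(1 − cosθ) = 2.0(1 − cos30°) = 0.267949 m
v = √(2gh) = √(2·10.0·0.267949) = 2.315 m/s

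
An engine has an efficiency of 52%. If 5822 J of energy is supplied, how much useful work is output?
W_out = η·W_in = 0.52·5822 = 3027.44 J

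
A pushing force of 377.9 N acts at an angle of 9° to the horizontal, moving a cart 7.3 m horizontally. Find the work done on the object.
W = F·d·cosθ = (377.9)(7.3)cos(9°) = 2725 J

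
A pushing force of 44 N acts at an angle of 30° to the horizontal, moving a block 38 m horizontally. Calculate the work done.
W = F·d·cosθ = (44)(38)cos(30°) = 1448 J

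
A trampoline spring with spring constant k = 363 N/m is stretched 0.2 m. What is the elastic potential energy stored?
PE = ½kx² = ½(363)(0.2)² = 7.26 J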